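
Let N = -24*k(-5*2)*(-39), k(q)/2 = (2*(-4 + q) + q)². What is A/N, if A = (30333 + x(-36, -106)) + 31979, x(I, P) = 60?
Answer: 15593/675792 ≈ 0.023074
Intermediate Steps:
k(q) = 2*(-8 + 3*q)² (k(q) = 2*(2*(-4 + q) + q)² = 2*((-8 + 2*q) + q)² = 2*(-8 + 3*q)²)
A = 62372 (A = (30333 + 60) + 31979 = 30393 + 31979 = 62372)
N = 2703168 (N = -48*(-8 + 3*(-5*2))²*(-39) = -48*(-8 + 3*(-10))²*(-39) = -48*(-8 - 30)²*(-39) = -48*(-38)²*(-39) = -48*1444*(-39) = -24*2888*(-39) = -69312*(-39) = 2703168)
A/N = 62372/2703168 = 62372*(1/2703168) = 15593/675792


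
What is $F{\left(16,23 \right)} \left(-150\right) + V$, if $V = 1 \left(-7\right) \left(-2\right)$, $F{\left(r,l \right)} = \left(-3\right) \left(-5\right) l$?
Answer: $-51736$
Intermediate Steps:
$F{\left(r,l \right)} = 15 l$
$V = 14$ ($V = \left(-7\right) \left(-2\right) = 14$)
$F{\left(16,23 \right)} \left(-150\right) + V = 15 \cdot 23 \left(-150\right) + 14 = 345 \left(-150\right) + 14 = -51750 + 14 = -51736$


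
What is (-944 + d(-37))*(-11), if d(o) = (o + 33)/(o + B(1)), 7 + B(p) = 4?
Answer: 103829/10 ≈ 10383.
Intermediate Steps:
B(p) = -3 (B(p) = -7 + 4 = -3)
d(o) = (33 + o)/(-3 + o) (d(o) = (o + 33)/(o - 3) = (33 + o)/(-3 + o))
(-944 + d(-37))*(-11) = (-944 + (33 - 37)/(-3 - 37))*(-11) = (-944 - 4/(-40))*(-11) = (-944 - 1/40*(-4))*(-11) = (-944 + 1/10)*(-11) = -9439/10*(-11) = 103829/10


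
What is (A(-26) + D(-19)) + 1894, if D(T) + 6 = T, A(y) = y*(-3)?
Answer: 1947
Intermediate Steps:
A(y) = -3*y
D(T) = -6 + T
(A(-26) + D(-19)) + 1894 = (-3*(-26) + (-6 - 19)) + 1894 = (78 - 25) + 1894 = 53 + 1894 = 1947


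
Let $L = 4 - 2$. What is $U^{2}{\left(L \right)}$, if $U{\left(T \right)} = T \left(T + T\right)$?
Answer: $64$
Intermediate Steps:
$L = 2$ ($L = 4 - 2 = 2$)
$U{\left(T \right)} = 2 T^{2}$ ($U{\left(T \right)} = T 2 T = 2 T^{2}$)
$U^{2}{\left(L \right)} = \left(2 \cdot 2^{2}\right)^{2} = \left(2 \cdot 4\right)^{2} = 8^{2} = 64$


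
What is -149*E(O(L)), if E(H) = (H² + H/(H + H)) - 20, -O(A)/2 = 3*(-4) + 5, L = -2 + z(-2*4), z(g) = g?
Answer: -52597/2 ≈ -26299.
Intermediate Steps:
L = -10 (L = -2 - 2*4 = -2 - 8 = -10)
O(A) = 14 (O(A) = -2*(3*(-4) + 5) = -2*(-12 + 5) = -2*(-7) = 14)
E(H) = -39/2 + H² (E(H) = (H² + H/((2*H))) - 20 = (H² + (1/(2*H))*H) - 20 = (H² + ½) - 20 = (½ + H²) - 20 = -39/2 + H²)
-149*E(O(L)) = -149*(-39/2 + 14²) = -149*(-39/2 + 196) = -149*353/2 = -52597/2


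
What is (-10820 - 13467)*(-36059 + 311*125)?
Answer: -68392192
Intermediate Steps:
(-10820 - 13467)*(-36059 + 311*125) = -24287*(-36059 + 38875) = -24287*2816 = -68392192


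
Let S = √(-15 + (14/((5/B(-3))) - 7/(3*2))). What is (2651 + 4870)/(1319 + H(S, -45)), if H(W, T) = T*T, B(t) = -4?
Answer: 7521/3344 ≈ 2.2491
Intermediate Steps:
S = I*√24630/30 (S = √(-15 + (14/((5/(-4))) - 7/(3*2))) = √(-15 + (14/((5*(-¼))) - 7/6)) = √(-15 + (14/(-5/4) - 7*⅙)) = √(-15 + (14*(-⅘) - 7/6)) = √(-15 + (-56/5 - 7/6)) = √(-15 - 371/30) = √(-821/30) = I*√24630/30 ≈ 5.2313*I)
H(W, T) = T²
(2651 + 4870)/(1319 + H(S, -45)) = (2651 + 4870)/(1319 + (-45)²) = 7521/(1319 + 2025) = 7521/3344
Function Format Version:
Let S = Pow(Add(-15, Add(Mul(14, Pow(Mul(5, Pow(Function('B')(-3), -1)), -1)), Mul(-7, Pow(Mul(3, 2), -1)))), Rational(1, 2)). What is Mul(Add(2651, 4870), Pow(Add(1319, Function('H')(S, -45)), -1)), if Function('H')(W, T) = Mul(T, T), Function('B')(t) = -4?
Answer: Rational(7521, 3344) ≈ 2.2491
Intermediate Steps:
S = Mul(Rational(1, 30), I, Pow(24630, Rational(1, 2))) (S = Pow(Add(-15, Add(Mul(14, Pow(Mul(5, Pow(-4, -1)), -1)), Mul(-7, Pow(Mul(3, 2), -1)))), Rational(1, 2)) = Pow(Add(-15, Add(Mul(14, Pow(Mul(5, Rational(-1, 4)), -1)), Mul(-7, Pow(6, -1)))), Rational(1, 2)) = Pow(Add(-15, Add(Mul(14, Pow(Rational(-5, 4), -1)), Mul(-7, Rational(1, 6)))), Rational(1, 2)) = Pow(Add(-15, Add(Mul(14, Rational(-4, 5)), Rational(-7, 6))), Rational(1, 2)) = Pow(Add(-15, Add(Rational(-56, 5), Rational(-7, 6))), Rational(1, 2)) = Pow(Add(-15, Rational(-371, 30)), Rational(1, 2)) = Pow(Rational(-821, 30), Rational(1, 2)) = Mul(Rational(1, 30), I, Pow(24630, Rational(1, 2))) ≈ Mul(5.2313, I))
Function('H')(W, T) = Pow(T, 2)
Mul(Add(2651, 4870), Pow(Add(1319, Function('H')(S, -45)), -1)) = Mul(Add(2651, 4870), Pow(Add(1319, Pow(-45, 2)), -1)) = Mul(7521, Pow(Add(1319, 2025), -1)) = Mul(7521, Pow(3344, -1)) = Mul(7521, Rational(1, 3344)) = Rational(7521, 3344)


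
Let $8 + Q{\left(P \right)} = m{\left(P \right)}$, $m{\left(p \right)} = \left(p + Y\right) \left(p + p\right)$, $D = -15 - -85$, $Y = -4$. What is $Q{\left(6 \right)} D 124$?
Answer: $138880$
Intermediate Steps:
$D = 70$ ($D = -15 + 85 = 70$)
$m{\left(p \right)} = 2 p \left(-4 + p\right)$ ($m{\left(p \right)} = \left(p - 4\right) \left(p + p\right) = \left(-4 + p\right) 2 p = 2 p \left(-4 + p\right)$)
$Q{\left(P \right)} = -8 + 2 P \left(-4 + P\right)$
$Q{\left(6 \right)} D 124 = \left(-8 + 2 \cdot 6 \left(-4 + 6\right)\right) 70 \cdot 124 = \left(-8 + 2 \cdot 6 \cdot 2\right) 70 \cdot 124 = \left(-8 + 24\right) 70 \cdot 124 = 16 \cdot 70 \cdot 124 = 1120 \cdot 124 = 138880$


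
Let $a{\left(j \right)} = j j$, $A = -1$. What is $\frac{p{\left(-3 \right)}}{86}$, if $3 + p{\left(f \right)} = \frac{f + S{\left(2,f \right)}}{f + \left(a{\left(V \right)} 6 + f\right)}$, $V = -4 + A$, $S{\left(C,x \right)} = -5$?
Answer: $- \frac{55}{1548} \approx -0.03553$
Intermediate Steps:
$V = -5$ ($V = -4 - 1 = -5$)
$a{\left(j \right)} = j^{2}$
$p{\left(f \right)} = -3 + \frac{-5 + f}{150 + 2 f}$ ($p{\left(f \right)} = -3 + \frac{f - 5}{f + \left(\left(-5\right)^{2} \cdot 6 + f\right)} = -3 + \frac{-5 + f}{f + \left(25 \cdot 6 + f\right)} = -3 + \frac{-5 + f}{f + \left(150 + f\right)} = -3 + \frac{-5 + f}{150 + 2 f}$)
$\frac{p{\left(-3 \right)}}{86} = \frac{\frac{5}{2} \frac{1}{75 - 3} \left(-91 - -3\right)}{86} = \frac{5 \left(-91 + 3\right)}{2 \cdot 72} \cdot \frac{1}{86} = \frac{5}{2} \cdot \frac{1}{72} \left(-88\right) \frac{1}{86} = \left(- \frac{55}{18}\right) \frac{1}{86} = - \frac{55}{1548}$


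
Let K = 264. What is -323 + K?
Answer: -59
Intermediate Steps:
-323 + K = -323 + 264 = -59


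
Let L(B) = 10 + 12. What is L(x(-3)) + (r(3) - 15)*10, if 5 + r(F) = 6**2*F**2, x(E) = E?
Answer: 3062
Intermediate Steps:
r(F) = -5 + 36*F**2 (r(F) = -5 + 6**2*F**2 = -5 + 36*F**2)
L(B) = 22
L(x(-3)) + (r(3) - 15)*10 = 22 + ((-5 + 36*3**2) - 15)*10 = 22 + ((-5 + 36*9) - 15)*10 = 22 + ((-5 + 324) - 15)*10 = 22 + (319 - 15)*10 = 22 + 304*10 = 22 + 3040 = 3062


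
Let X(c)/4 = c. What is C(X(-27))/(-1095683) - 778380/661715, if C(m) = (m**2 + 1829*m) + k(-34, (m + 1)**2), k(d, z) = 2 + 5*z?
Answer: -153549457705/145005975269 ≈ -1.0589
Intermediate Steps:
X(c) = 4*c
C(m) = 2 + m**2 + 5*(1 + m)**2 + 1829*m (C(m) = (m**2 + 1829*m) + (2 + 5*(m + 1)**2) = (m**2 + 1829*m) + (2 + 5*(1 + m)**2) = 2 + m**2 + 5*(1 + m)**2 + 1829*m)
C(X(-27))/(-1095683) - 778380/661715 = (7 + 6*(4*(-27))**2 + 1839*(4*(-27)))/(-1095683) - 778380/661715 = (7 + 6*(-108)**2 + 1839*(-108))*(-1/1095683) - 778380*1/661715 = (7 + 6*11664 - 198612)*(-1/1095683) - 155676/132343 = (7 + 69984 - 198612)*(-1/1095683) - 155676/132343 = -128621*(-1/1095683) - 155676/132343 = 128621/1095683 - 155676/132343 = -153549457705/145005975269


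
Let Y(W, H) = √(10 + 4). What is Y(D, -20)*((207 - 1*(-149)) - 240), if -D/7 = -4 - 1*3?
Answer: 116*√14 ≈ 434.03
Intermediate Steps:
D = 49 (D = -7*(-4 - 1*3) = -7*(-4 - 3) = -7*(-7) = 49)
Y(W, H) = √14
Y(D, -20)*((207 - 1*(-149)) - 240) = √14*((207 - 1*(-149)) - 240) = √14*((207 + 149) - 240) = √14*(356 - 240) = √14*116 = 116*√14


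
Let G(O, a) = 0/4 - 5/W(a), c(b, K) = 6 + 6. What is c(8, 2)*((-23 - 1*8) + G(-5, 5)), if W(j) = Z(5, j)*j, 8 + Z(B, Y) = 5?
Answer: -368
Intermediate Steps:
Z(B, Y) = -3 (Z(B, Y) = -8 + 5 = -3)
c(b, K) = 12
W(j) = -3*j
G(O, a) = 5/(3*a) (G(O, a) = 0/4 - 5*(-1/(3*a)) = 0*(¼) - (-5)/(3*a) = 0 + 5/(3*a) = 5/(3*a))
c(8, 2)*((-23 - 1*8) + G(-5, 5)) = 12*((-23 - 1*8) + (5/3)/5) = 12*((-23 - 8) + (5/3)*(⅕)) = 12*(-31 + ⅓) = 12*(-92/3) = -368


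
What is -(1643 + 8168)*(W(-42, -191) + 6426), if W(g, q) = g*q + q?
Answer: -139875427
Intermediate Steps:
W(g, q) = q + g*q
-(1643 + 8168)*(W(-42, -191) + 6426) = -(1643 + 8168)*(-191*(1 - 42) + 6426) = -9811*(-191*(-41) + 6426) = -9811*(7831 + 6426) = -9811*14257 = -1*139875427 = -139875427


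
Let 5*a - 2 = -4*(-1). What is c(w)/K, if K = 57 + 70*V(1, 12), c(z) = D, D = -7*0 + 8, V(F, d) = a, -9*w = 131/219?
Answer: 8/141 ≈ 0.056738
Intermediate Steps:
a = 6/5 (a = ⅖ + (-4*(-1))/5 = ⅖ + (⅕)*4 = ⅖ + ⅘ = 6/5 ≈ 1.2000)
w = -131/1971 (w = -131/(9*219) = -⅑*131/219 = -131/1971 ≈ -0.066464)
V(F, d) = 6/5
D = 8 (D = 0 + 8 = 8)
c(z) = 8
K = 141 (K = 57 + 70*(6/5) = 57 + 84 = 141)
c(w)/K = 8/141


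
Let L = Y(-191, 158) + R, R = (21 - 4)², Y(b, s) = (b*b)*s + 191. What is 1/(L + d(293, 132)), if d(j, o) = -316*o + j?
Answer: 1/5723059 ≈ 1.7473e-7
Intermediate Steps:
Y(b, s) = 191 + s*b² (Y(b, s) = b²*s + 191 = s*b² + 191 = 191 + s*b²)
R = 289 (R = 17² = 289)
d(j, o) = j - 316*o
L = 5764478 (L = (191 + 158*(-191)²) + 289 = (191 + 158*36481) + 289 = (191 + 5763998) + 289 = 5764189 + 289 = 5764478)
1/(L + d(293, 132)) = 1/(5764478 + (293 - 316*132)) = 1/(5764478 + (293 - 41712)) = 1/(5764478 - 41419) = 1/5723059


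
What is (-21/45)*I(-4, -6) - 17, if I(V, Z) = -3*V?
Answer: -113/5 ≈ -22.600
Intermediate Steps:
(-21/45)*I(-4, -6) - 17 = (-21/45)*(-3*(-4)) - 17 = -21*1/45*12 - 17 = -7/15*12 - 17 = -28/5 - 17 = -113/5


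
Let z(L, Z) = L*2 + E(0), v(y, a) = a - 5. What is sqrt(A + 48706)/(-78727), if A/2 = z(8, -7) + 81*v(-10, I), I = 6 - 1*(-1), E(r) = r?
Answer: -sqrt(49062)/78727 ≈ -0.0028135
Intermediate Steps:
I = 7 (I = 6 + 1 = 7)
v(y, a) = -5 + a
z(L, Z) = 2*L (z(L, Z) = L*2 + 0 = 2*L + 0 = 2*L)
A = 356 (A = 2*(2*8 + 81*(-5 + 7)) = 2*(16 + 81*2) = 2*(16 + 162) = 2*178 = 356)
sqrt(A + 48706)/(-78727) = sqrt(356 + 48706)/(-78727) = sqrt(49062)*(-1/78727) = -sqrt(49062)/78727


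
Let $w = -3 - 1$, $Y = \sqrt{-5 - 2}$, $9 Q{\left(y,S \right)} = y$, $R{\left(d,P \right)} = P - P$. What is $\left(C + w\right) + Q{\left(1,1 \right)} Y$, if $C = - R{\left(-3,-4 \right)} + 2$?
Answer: $-2 + \frac{i \sqrt{7}}{9} \approx -2.0 + 0.29397 i$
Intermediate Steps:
$R{\left(d,P \right)} = 0$
$Q{\left(y,S \right)} = \frac{y}{9}$
$C = 2$ ($C = \left(-1\right) 0 + 2 = 0 + 2 = 2$)
$Y = i \sqrt{7}$ ($Y = \sqrt{-7} = i \sqrt{7} \approx 2.6458 i$)
$w = -4$ ($w = -3 - 1 = -4$)
$\left(C + w\right) + Q{\left(1,1 \right)} Y = \left(2 - 4\right) + \frac{1}{9} \cdot 1 i \sqrt{7} = -2 + \frac{i \sqrt{7}}{9}$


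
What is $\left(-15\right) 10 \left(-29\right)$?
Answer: $4350$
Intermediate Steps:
$\left(-15\right) 10 \left(-29\right) = \left(-150\right) \left(-29\right) = 4350$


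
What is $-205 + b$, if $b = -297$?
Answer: $-502$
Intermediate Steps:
$-205 + b = -205 - 297 = -502$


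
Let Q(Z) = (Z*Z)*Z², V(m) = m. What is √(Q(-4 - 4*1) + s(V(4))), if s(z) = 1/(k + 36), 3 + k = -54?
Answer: √1806315/21 ≈ 64.000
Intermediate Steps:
k = -57 (k = -3 - 54 = -57)
Q(Z) = Z⁴ (Q(Z) = Z²*Z² = Z⁴)
s(z) = -1/21 (s(z) = 1/(-57 + 36) = 1/(-21) = -1/21)
√(Q(-4 - 4*1) + s(V(4))) = √((-4 - 4*1)⁴ - 1/21) = √((-4 - 4)⁴ - 1/21) = √((-8)⁴ - 1/21) = √(4096 - 1/21) = √(86015/21) = √1806315/21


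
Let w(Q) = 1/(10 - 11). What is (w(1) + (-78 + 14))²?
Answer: 4225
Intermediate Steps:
w(Q) = -1 (w(Q) = 1/(-1) = -1)
(w(1) + (-78 + 14))² = (-1 + (-78 + 14))² = (-1 - 64)² = (-65)² = 4225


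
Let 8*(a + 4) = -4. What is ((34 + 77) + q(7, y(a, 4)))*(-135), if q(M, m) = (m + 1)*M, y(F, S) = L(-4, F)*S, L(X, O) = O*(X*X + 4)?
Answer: 324270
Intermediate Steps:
L(X, O) = O*(4 + X**2) (L(X, O) = O*(X**2 + 4) = O*(4 + X**2))
a = -9/2 (a = -4 + (1/8)*(-4) = -4 - 1/2 = -9/2 ≈ -4.5000)
y(F, S) = 20*F*S (y(F, S) = (F*(4 + (-4)**2))*S = (F*(4 + 16))*S = (F*20)*S = (20*F)*S = 20*F*S)
q(M, m) = M*(1 + m) (q(M, m) = (1 + m)*M = M*(1 + m))
((34 + 77) + q(7, y(a, 4)))*(-135) = ((34 + 77) + 7*(1 + 20*(-9/2)*4))*(-135) = (111 + 7*(1 - 360))*(-135) = (111 + 7*(-359))*(-135) = (111 - 2513)*(-135) = -2402*(-135) = 324270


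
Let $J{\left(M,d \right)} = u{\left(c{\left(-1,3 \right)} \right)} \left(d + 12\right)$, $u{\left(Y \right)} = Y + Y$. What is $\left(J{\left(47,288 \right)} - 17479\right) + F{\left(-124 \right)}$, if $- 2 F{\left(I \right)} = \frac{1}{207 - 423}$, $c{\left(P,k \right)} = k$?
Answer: $- \frac{6773327}{432} \approx -15679.0$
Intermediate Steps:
$u{\left(Y \right)} = 2 Y$
$J{\left(M,d \right)} = 72 + 6 d$ ($J{\left(M,d \right)} = 2 \cdot 3 \left(d + 12\right) = 6 \left(12 + d\right) = 72 + 6 d$)
$F{\left(I \right)} = \frac{1}{432}$ ($F{\left(I \right)} = - \frac{1}{2 \left(207 - 423\right)} = - \frac{1}{2 \left(-216\right)} = \left(- \frac{1}{2}\right) \left(- \frac{1}{216}\right) = \frac{1}{432}$)
$\left(J{\left(47,288 \right)} - 17479\right) + F{\left(-124 \right)} = \left(\left(72 + 6 \cdot 288\right) - 17479\right) + \frac{1}{432} = \left(\left(72 + 1728\right) - 17479\right) + \frac{1}{432} = \left(1800 - 17479\right) + \frac{1}{432} = -15679 + \frac{1}{432} = - \frac{6773327}{432}$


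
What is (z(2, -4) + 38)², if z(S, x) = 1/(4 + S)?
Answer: 52441/36 ≈ 1456.7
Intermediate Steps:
(z(2, -4) + 38)² = (1/(4 + 2) + 38)² = (1/6 + 38)² = (⅙ + 38)² = (229/6)² = 52441/36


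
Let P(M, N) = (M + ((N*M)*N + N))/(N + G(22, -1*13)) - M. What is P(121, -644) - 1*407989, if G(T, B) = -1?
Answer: -104471161/215 ≈ -4.8591e+5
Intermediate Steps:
P(M, N) = -M + (M + N + M*N²)/(-1 + N) (P(M, N) = (M + ((N*M)*N + N))/(N - 1) - M = (M + ((M*N)*N + N))/(-1 + N) - M = (M + (M*N² + N))/(-1 + N) - M = (M + (N + M*N²))/(-1 + N) - M = (M + N + M*N²)/(-1 + N) - M = -M + (M + N + M*N²)/(-1 + N))
P(121, -644) - 1*407989 = (-644 + 2*121 + 121*(-644)² - 1*121*(-644))/(-1 - 644) - 1*407989 = (-644 + 242 + 121*414736 + 77924)/(-645) - 407989 = -(-644 + 242 + 50183056 + 77924)/645 - 407989 = -1/645*50260578 - 407989 = -16753526/215 - 407989 = -104471161/215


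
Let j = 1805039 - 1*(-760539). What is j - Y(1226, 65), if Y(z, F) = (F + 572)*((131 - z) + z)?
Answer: 2482131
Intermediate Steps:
Y(z, F) = 74932 + 131*F (Y(z, F) = (572 + F)*131 = 74932 + 131*F)
j = 2565578 (j = 1805039 + 760539 = 2565578)
j - Y(1226, 65) = 2565578 - (74932 + 131*65) = 2565578 - (74932 + 8515) = 2565578 - 1*83447 = 2565578 - 83447 = 2482131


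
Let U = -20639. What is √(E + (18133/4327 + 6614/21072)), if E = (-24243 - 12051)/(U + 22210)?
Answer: I*√23849682673986561185778/35810373156 ≈ 4.3125*I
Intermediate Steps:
E = -36294/1571 (E = (-24243 - 12051)/(-20639 + 22210) = -36294/1571 ≈ -23.102)
√(E + (18133/4327 + 6614/21072)) = √(-36294/1571 + (18133/4327 + 6614/21072)) = √(-36294/1571 + (18133*(1/4327) + 6614*(1/21072))) = √(-36294/1571 + (18133/4327 + 3307/10536)) = √(-36294/1571 + 205358677/45589272) = √(-1331998556401/71620746312) = I*√23849682673986561185778/35810373156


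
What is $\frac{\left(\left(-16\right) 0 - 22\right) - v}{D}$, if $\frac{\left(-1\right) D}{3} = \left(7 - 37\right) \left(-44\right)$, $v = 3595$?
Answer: $\frac{3617}{3960} \approx 0.91338$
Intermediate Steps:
$D = -3960$ ($D = - 3 \left(7 - 37\right) \left(-44\right) = - 3 \left(\left(-30\right) \left(-44\right)\right) = \left(-3\right) 1320 = -3960$)
$\frac{\left(\left(-16\right) 0 - 22\right) - v}{D} = \frac{\left(\left(-16\right) 0 - 22\right) - 3595}{-3960} = \left(\left(0 - 22\right) - 3595\right) \left(- \frac{1}{3960}\right) = \left(-22 - 3595\right) \left(- \frac{1}{3960}\right) = \left(-3617\right) \left(- \frac{1}{3960}\right) = \frac{3617}{3960}$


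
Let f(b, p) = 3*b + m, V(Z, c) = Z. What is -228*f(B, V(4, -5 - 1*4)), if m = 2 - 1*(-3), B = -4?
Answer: 1596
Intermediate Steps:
m = 5 (m = 2 + 3 = 5)
f(b, p) = 5 + 3*b (f(b, p) = 3*b + 5 = 5 + 3*b)
-228*f(B, V(4, -5 - 1*4)) = -228*(5 + 3*(-4)) = -228*(5 - 12) = -228*(-7) = 1596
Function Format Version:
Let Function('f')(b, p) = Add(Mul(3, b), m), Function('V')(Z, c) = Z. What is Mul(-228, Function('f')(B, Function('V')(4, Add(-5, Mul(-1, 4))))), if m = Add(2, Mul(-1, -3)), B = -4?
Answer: 1596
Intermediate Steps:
m = 5 (m = Add(2, 3) = 5)
Function('f')(b, p) = Add(5, Mul(3, b)) (Function('f')(b, p) = Add(Mul(3, b), 5) = Add(5, Mul(3, b)))
Mul(-228, Function('f')(B, Function('V')(4, Add(-5, Mul(-1, 4))))) = Mul(-228, Add(5, Mul(3, -4))) = Mul(-228, Add(5, -12)) = Mul(-228, -7) = 1596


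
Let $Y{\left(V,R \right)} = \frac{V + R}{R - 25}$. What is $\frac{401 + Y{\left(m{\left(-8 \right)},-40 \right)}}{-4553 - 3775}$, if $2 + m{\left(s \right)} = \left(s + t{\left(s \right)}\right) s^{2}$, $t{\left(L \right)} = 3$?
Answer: $- \frac{8809}{180440} \approx -0.04882$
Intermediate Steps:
$m{\left(s \right)} = -2 + s^{2} \left(3 + s\right)$ ($m{\left(s \right)} = -2 + \left(s + 3\right) s^{2} = -2 + \left(3 + s\right) s^{2} = -2 + s^{2} \left(3 + s\right)$)
$Y{\left(V,R \right)} = \frac{R + V}{-25 + R}$
$\frac{401 + Y{\left(m{\left(-8 \right)},-40 \right)}}{-4553 - 3775} = \frac{401 + \frac{-40 + \left(-2 + \left(-8\right)^{3} + 3 \left(-8\right)^{2}\right)}{-25 - 40}}{-4553 - 3775} = \frac{401 + \frac{-40 - 322}{-65}}{-8328} = \left(401 - \frac{-40 - 322}{65}\right) \left(- \frac{1}{8328}\right) = \left(401 - - \frac{362}{65}\right) \left(- \frac{1}{8328}\right) = \left(401 + \frac{362}{65}\right) \left(- \frac{1}{8328}\right) = \frac{26427}{65} \left(- \frac{1}{8328}\right) = - \frac{8809}{180440}$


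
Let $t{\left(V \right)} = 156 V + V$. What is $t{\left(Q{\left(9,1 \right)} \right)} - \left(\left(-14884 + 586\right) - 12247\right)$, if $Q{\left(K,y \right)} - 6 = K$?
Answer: $28900$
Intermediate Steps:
$Q{\left(K,y \right)} = 6 + K$
$t{\left(V \right)} = 157 V$
$t{\left(Q{\left(9,1 \right)} \right)} - \left(\left(-14884 + 586\right) - 12247\right) = 157 \left(6 + 9\right) - \left(\left(-14884 + 586\right) - 12247\right) = 157 \cdot 15 - \left(-14298 - 12247\right) = 2355 - -26545 = 2355 + 26545 = 28900$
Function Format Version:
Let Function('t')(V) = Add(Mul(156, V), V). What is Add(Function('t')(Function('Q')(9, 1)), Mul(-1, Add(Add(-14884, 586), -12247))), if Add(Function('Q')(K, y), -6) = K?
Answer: 28900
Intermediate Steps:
Function('Q')(K, y) = Add(6, K)
Function('t')(V) = Mul(157, V)
Add(Function('t')(Function('Q')(9, 1)), Mul(-1, Add(Add(-14884, 586), -12247))) = Add(Mul(157, Add(6, 9)), Mul(-1, Add(Add(-14884, 586), -12247))) = Add(Mul(157, 15), Mul(-1, Add(-14298, -12247))) = Add(2355, Mul(-1, -26545)) = Add(2355, 26545) = 28900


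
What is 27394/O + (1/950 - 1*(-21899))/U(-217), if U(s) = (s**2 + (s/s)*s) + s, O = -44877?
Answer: -40077188539/284149944750 ≈ -0.14104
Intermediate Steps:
U(s) = s**2 + 2*s (U(s) = (s**2 + 1*s) + s = (s**2 + s) + s = (s + s**2) + s = s**2 + 2*s)
27394/O + (1/950 - 1*(-21899))/U(-217) = 27394/(-44877) + (1/950 - 1*(-21899))/((-217*(2 - 217))) = 27394*(-1/44877) + (1/950 + 21899)/((-217*(-215))) = -27394/44877 + (20804051/950)/46655 = -27394/44877 + (20804051/950)*(1/46655) = -27394/44877 + 20804051/44322250 = -40077188539/284149944750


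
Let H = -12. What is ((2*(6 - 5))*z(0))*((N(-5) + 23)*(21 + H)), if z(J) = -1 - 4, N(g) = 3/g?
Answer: -2016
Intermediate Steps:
z(J) = -5
((2*(6 - 5))*z(0))*((N(-5) + 23)*(21 + H)) = ((2*(6 - 5))*(-5))*((3/(-5) + 23)*(21 - 12)) = ((2*1)*(-5))*((3*(-1/5) + 23)*9) = (2*(-5))*((-3/5 + 23)*9) = -224*9 = -10*1008/5 = -2016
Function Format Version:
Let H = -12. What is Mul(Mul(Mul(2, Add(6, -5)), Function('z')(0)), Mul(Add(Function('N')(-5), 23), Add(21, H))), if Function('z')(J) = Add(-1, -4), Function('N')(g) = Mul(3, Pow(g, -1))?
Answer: -2016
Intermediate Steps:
Function('z')(J) = -5
Mul(Mul(Mul(2, Add(6, -5)), Function('z')(0)), Mul(Add(Function('N')(-5), 23), Add(21, H))) = Mul(Mul(Mul(2, Add(6, -5)), -5), Mul(Add(Mul(3, Pow(-5, -1)), 23), Add(21, -12))) = Mul(Mul(Mul(2, 1), -5), Mul(Add(Mul(3, Rational(-1, 5)), 23), 9)) = Mul(Mul(2, -5), Mul(Add(Rational(-3, 5), 23), 9)) = Mul(-10, Mul(Rational(112, 5), 9)) = Mul(-10, Rational(1008, 5)) = -2016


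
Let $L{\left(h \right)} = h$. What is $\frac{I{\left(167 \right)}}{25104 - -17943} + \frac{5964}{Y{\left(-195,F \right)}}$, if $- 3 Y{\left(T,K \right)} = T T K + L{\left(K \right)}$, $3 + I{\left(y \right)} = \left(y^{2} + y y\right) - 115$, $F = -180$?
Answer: $\frac{10604030159}{8184526110} \approx 1.2956$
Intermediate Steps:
$I{\left(y \right)} = -118 + 2 y^{2}$ ($I{\left(y \right)} = -3 - \left(115 - y^{2} - y y\right) = -3 + \left(\left(y^{2} + y^{2}\right) - 115\right) = -3 + \left(2 y^{2} - 115\right) = -3 + \left(-115 + 2 y^{2}\right) = -118 + 2 y^{2}$)
$Y{\left(T,K \right)} = - \frac{K}{3} - \frac{K T^{2}}{3}$ ($Y{\left(T,K \right)} = - \frac{T T K + K}{3} = - \frac{T^{2} K + K}{3} = - \frac{K T^{2} + K}{3} = - \frac{K + K T^{2}}{3} = - \frac{K}{3} - \frac{K T^{2}}{3}$)
$\frac{I{\left(167 \right)}}{25104 - -17943} + \frac{5964}{Y{\left(-195,F \right)}} = \frac{-118 + 2 \cdot 167^{2}}{25104 - -17943} + \frac{5964}{\frac{1}{3} \left(-180\right) \left(-1 - \left(-195\right)^{2}\right)} = \frac{-118 + 2 \cdot 27889}{25104 + 17943} + \frac{5964}{\frac{1}{3} \left(-180\right) \left(-1 - 38025\right)} = \frac{-118 + 55778}{43047} + \frac{5964}{\frac{1}{3} \left(-180\right) \left(-1 - 38025\right)} = 55660 \cdot \frac{1}{43047} + \frac{5964}{\frac{1}{3} \left(-180\right) \left(-38026\right)} = \frac{55660}{43047} + \frac{5964}{2281560} = \frac{55660}{43047} + 5964 \cdot \frac{1}{2281560} = \frac{55660}{43047} + \frac{497}{190130} = \frac{10604030159}{8184526110}$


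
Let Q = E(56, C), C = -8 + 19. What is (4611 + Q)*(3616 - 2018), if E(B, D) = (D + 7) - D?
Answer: 7379564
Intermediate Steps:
C = 11
E(B, D) = 7 (E(B, D) = (7 + D) - D = 7)
Q = 7
(4611 + Q)*(3616 - 2018) = (4611 + 7)*(3616 - 2018) = 4618*1598 = 7379564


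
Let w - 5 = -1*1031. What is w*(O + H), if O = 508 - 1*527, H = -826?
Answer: 866970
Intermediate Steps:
w = -1026 (w = 5 - 1*1031 = 5 - 1031 = -1026)
O = -19 (O = 508 - 527 = -19)
w*(O + H) = -1026*(-19 - 826) = -1026*(-845) = 866970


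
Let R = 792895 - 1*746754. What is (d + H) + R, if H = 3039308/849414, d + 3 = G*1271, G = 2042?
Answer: 1121873554294/424707 ≈ 2.6415e+6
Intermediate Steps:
d = 2595379 (d = -3 + 2042*1271 = -3 + 2595382 = 2595379)
R = 46141 (R = 792895 - 746754 = 46141)
H = 1519654/424707 (H = 3039308*(1/849414) = 1519654/424707 ≈ 3.5781)
(d + H) + R = (2595379 + 1519654/424707) + 46141 = 1102277148607/424707 + 46141 = 1121873554294/424707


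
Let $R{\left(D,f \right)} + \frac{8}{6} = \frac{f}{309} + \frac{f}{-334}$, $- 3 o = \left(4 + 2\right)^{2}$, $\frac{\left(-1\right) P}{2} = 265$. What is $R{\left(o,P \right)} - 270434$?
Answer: $- \frac{4651760377}{17201} \approx -2.7044 \cdot 10^{5}$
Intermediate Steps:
$P = -530$ ($P = \left(-2\right) 265 = -530$)
$o = -12$ ($o = - \frac{\left(4 + 2\right)^{2}}{3} = - \frac{6^{2}}{3} = \left(- \frac{1}{3}\right) 36 = -12$)
$R{\left(D,f \right)} = - \frac{4}{3} + \frac{25 f}{103206}$ ($R{\left(D,f \right)} = - \frac{4}{3} + \left(\frac{f}{309} + \frac{f}{-334}\right) = - \frac{4}{3} + \left(f \frac{1}{309} + f \left(- \frac{1}{334}\right)\right) = - \frac{4}{3} + \left(\frac{f}{309} - \frac{f}{334}\right) = - \frac{4}{3} + \frac{25 f}{103206}$)
$R{\left(o,P \right)} - 270434 = \left(- \frac{4}{3} + \frac{25}{103206} \left(-530\right)\right) - 270434 = \left(- \frac{4}{3} - \frac{6625}{51603}\right) - 270434 = - \frac{25143}{17201} - 270434 = - \frac{4651760377}{17201}$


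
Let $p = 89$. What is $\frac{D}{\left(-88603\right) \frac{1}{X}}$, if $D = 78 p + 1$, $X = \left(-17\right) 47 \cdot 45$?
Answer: $\frac{249635565}{88603} \approx 2817.5$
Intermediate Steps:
$X = -35955$ ($X = \left(-799\right) 45 = -35955$)
$D = 6943$ ($D = 78 \cdot 89 + 1 = 6942 + 1 = 6943$)
$\frac{D}{\left(-88603\right) \frac{1}{X}} = \frac{6943}{\left(-88603\right) \frac{1}{-35955}} = \frac{6943}{\left(-88603\right) \left(- \frac{1}{35955}\right)} = \frac{6943}{\frac{88603}{35955}} = 6943 \cdot \frac{35955}{88603} = \frac{249635565}{88603}$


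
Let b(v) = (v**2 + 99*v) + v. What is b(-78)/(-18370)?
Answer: 78/835 ≈ 0.093413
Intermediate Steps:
b(v) = v**2 + 100*v
b(-78)/(-18370) = -78*(100 - 78)/(-18370) = -78*22*(-1/18370) = -1716*(-1/18370) = 78/835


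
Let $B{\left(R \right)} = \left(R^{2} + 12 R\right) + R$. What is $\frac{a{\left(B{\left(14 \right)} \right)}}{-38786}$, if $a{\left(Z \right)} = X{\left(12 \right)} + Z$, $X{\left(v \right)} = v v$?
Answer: $- \frac{261}{19393} \approx -0.013458$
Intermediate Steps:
$B{\left(R \right)} = R^{2} + 13 R$
$X{\left(v \right)} = v^{2}$
$a{\left(Z \right)} = 144 + Z$ ($a{\left(Z \right)} = 12^{2} + Z = 144 + Z$)
$\frac{a{\left(B{\left(14 \right)} \right)}}{-38786} = \frac{144 + 14 \left(13 + 14\right)}{-38786} = \left(144 + 14 \cdot 27\right) \left(- \frac{1}{38786}\right) = \left(144 + 378\right) \left(- \frac{1}{38786}\right) = 522 \left(- \frac{1}{38786}\right) = - \frac{261}{19393}$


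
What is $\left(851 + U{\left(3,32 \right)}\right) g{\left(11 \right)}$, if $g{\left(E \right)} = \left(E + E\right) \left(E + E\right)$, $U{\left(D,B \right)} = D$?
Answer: $413336$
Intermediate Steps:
$g{\left(E \right)} = 4 E^{2}$ ($g{\left(E \right)} = 2 E 2 E = 4 E^{2}$)
$\left(851 + U{\left(3,32 \right)}\right) g{\left(11 \right)} = \left(851 + 3\right) 4 \cdot 11^{2} = 854 \cdot 4 \cdot 121 = 854 \cdot 484 = 413336$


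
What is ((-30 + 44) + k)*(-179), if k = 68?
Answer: -14678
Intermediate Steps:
((-30 + 44) + k)*(-179) = ((-30 + 44) + 68)*(-179) = (14 + 68)*(-179) = 82*(-179) = -14678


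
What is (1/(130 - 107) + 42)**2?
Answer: 935089/529 ≈ 1767.7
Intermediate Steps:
(1/(130 - 107) + 42)**2 = (1/23 + 42)**2 = (967/23)**2 = 935089/529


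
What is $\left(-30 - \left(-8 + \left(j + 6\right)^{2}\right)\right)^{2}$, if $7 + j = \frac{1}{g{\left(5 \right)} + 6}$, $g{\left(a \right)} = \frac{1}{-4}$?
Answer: $\frac{143976001}{279841} \approx 514.49$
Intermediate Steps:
$g{\left(a \right)} = - \frac{1}{4}$
$j = - \frac{157}{23}$ ($j = -7 + \frac{1}{- \frac{1}{4} + 6} = -7 + \frac{1}{\frac{23}{4}} = -7 + \frac{4}{23} = - \frac{157}{23} \approx -6.8261$)
$\left(-30 - \left(-8 + \left(j + 6\right)^{2}\right)\right)^{2} = \left(-30 + \left(8 - \left(- \frac{157}{23} + 6\right)^{2}\right)\right)^{2} = \left(-30 + \left(8 - \left(- \frac{19}{23}\right)^{2}\right)\right)^{2} = \left(-30 + \left(8 - \frac{361}{529}\right)\right)^{2} = \left(-30 + \frac{3871}{529}\right)^{2} = \left(- \frac{11999}{529}\right)^{2} = \frac{143976001}{279841}$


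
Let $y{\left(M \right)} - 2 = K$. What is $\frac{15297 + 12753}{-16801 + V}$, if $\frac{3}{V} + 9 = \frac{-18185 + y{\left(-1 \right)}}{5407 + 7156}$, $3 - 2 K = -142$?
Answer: $- \frac{7359057750}{4407901733} \approx -1.6695$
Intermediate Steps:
$K = \frac{145}{2}$ ($K = \frac{3}{2} - -71 = \frac{3}{2} + 71 = \frac{145}{2} \approx 72.5$)
$y{\left(M \right)} = \frac{149}{2}$ ($y{\left(M \right)} = 2 + \frac{145}{2} = \frac{149}{2}$)
$V = - \frac{75378}{262355}$ ($V = \frac{3}{-9 + \frac{-18185 + \frac{149}{2}}{5407 + 7156}} = \frac{3}{-9 - \frac{36221}{2 \cdot 12563}} = \frac{3}{-9 - \frac{36221}{25126}} = \frac{3}{- \frac{262355}{25126}} = 3 \left(- \frac{25126}{262355}\right) = - \frac{75378}{262355} \approx -0.28731$)
$\frac{15297 + 12753}{-16801 + V} = \frac{15297 + 12753}{-16801 - \frac{75378}{262355}} = \frac{28050}{- \frac{4407901733}{262355}} = 28050 \left(- \frac{262355}{4407901733}\right) = - \frac{7359057750}{4407901733}$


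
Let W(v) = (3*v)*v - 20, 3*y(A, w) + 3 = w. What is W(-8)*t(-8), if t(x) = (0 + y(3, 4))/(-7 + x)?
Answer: -172/45 ≈ -3.8222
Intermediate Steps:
y(A, w) = -1 + w/3
W(v) = -20 + 3*v**2 (W(v) = 3*v**2 - 20 = -20 + 3*v**2)
t(x) = 1/(3*(-7 + x)) (t(x) = (0 + (-1 + (1/3)*4))/(-7 + x) = (0 + (-1 + 4/3))/(-7 + x) = (0 + 1/3)/(-7 + x) = 1/(3*(-7 + x)))
W(-8)*t(-8) = (-20 + 3*(-8)**2)*(1/(3*(-7 - 8))) = (-20 + 3*64)*((1/3)/(-15)) = (-20 + 192)*((1/3)*(-1/15)) = 172*(-1/45) = -172/45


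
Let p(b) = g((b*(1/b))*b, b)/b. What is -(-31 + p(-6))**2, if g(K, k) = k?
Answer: -900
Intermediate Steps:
p(b) = 1 (p(b) = b/b = 1)
-(-31 + p(-6))**2 = -(-31 + 1)**2 = -1*(-30)**2 = -1*900 = -900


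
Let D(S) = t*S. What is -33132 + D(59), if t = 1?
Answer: -33073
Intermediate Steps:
D(S) = S (D(S) = 1*S = S)
-33132 + D(59) = -33132 + 59 = -33073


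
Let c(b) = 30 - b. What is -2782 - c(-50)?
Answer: -2862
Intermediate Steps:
-2782 - c(-50) = -2782 - (30 - 1*(-50)) = -2782 - (30 + 50) = -2782 - 1*80 = -2782 - 80 = -2862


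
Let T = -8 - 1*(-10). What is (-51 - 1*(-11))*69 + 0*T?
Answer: -2760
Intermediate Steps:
T = 2 (T = -8 + 10 = 2)
(-51 - 1*(-11))*69 + 0*T = (-51 - 1*(-11))*69 + 0*2 = (-51 + 11)*69 + 0 = -40*69 + 0 = -2760 + 0 = -2760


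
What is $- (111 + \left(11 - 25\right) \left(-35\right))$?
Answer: $-601$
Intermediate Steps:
$- (111 + \left(11 - 25\right) \left(-35\right)) = - (111 - -490) = - (111 + 490) = \left(-1\right) 601 = -601$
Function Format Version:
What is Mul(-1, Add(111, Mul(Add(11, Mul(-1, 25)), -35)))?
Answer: -601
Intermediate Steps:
Mul(-1, Add(111, Mul(Add(11, Mul(-1, 25)), -35))) = Mul(-1, Add(111, Mul(Add(11, -25), -35))) = Mul(-1, Add(111, Mul(-14, -35))) = Mul(-1, Add(111, 490)) = Mul(-1, 601) = -601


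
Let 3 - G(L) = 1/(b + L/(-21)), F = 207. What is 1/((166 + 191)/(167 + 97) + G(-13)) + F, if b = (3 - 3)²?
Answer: 649261/3131 ≈ 207.37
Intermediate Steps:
b = 0 (b = 0² = 0)
G(L) = 3 + 21/L (G(L) = 3 - 1/(0 + L/(-21)) = 3 - 1/(0 + L*(-1/21)) = 3 - 1/(0 - L/21) = 3 - 1/((-L/21)) = 3 - (-21)/L = 3 + 21/L)
1/((166 + 191)/(167 + 97) + G(-13)) + F = 1/((166 + 191)/(167 + 97) + (3 + 21/(-13))) + 207 = 1/(357/264 + (3 + 21*(-1/13))) + 207 = 1/(357*(1/264) + (3 - 21/13)) + 207 = 1/(119/88 + 18/13) + 207 = 1/(3131/1144) + 207 = 1144/3131 + 207 = 649261/3131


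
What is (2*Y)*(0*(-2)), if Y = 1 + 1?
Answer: 0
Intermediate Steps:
Y = 2
(2*Y)*(0*(-2)) = (2*2)*(0*(-2)) = 4*0 = 0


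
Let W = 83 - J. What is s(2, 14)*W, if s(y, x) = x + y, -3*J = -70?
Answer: 2864/3 ≈ 954.67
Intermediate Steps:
J = 70/3 (J = -1/3*(-70) = 70/3 ≈ 23.333)
W = 179/3 (W = 83 - 1*70/3 = 83 - 70/3 = 179/3 ≈ 59.667)
s(2, 14)*W = (14 + 2)*(179/3) = 16*(179/3) = 2864/3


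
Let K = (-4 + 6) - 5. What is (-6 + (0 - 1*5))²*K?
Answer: -363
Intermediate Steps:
K = -3 (K = 2 - 5 = -3)
(-6 + (0 - 1*5))²*K = (-6 + (0 - 1*5))²*(-3) = (-6 + (0 - 5))²*(-3) = (-6 - 5)²*(-3) = (-11)²*(-3) = 121*(-3) = -363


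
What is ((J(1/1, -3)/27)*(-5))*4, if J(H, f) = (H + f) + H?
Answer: 20/27 ≈ 0.74074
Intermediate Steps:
J(H, f) = f + 2*H
((J(1/1, -3)/27)*(-5))*4 = (((-3 + 2/1)/27)*(-5))*4 = (((-3 + 2*1)*(1/27))*(-5))*4 = (((-3 + 2)*(1/27))*(-5))*4 = (-1*1/27*(-5))*4 = -1/27*(-5)*4 = (5/27)*4 = 20/27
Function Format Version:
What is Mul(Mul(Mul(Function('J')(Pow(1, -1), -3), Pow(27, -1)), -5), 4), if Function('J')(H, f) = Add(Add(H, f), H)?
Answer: Rational(20, 27) ≈ 0.74074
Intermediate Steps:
Function('J')(H, f) = Add(f, Mul(2, H))
Mul(Mul(Mul(Function('J')(Pow(1, -1), -3), Pow(27, -1)), -5), 4) = Mul(Mul(Mul(Add(-3, Mul(2, Pow(1, -1))), Pow(27, -1)), -5), 4) = Mul(Mul(Mul(Add(-3, Mul(2, 1)), Rational(1, 27)), -5), 4) = Mul(Mul(Mul(Add(-3, 2), Rational(1, 27)), -5), 4) = Mul(Mul(Mul(-1, Rational(1, 27)), -5), 4) = Mul(Mul(Rational(-1, 27), -5), 4) = Mul(Rational(5, 27), 4) = Rational(20, 27)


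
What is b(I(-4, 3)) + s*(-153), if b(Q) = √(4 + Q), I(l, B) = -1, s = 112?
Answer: -17136 + √3 ≈ -17134.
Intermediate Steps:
b(I(-4, 3)) + s*(-153) = √(4 - 1) + 112*(-153) = √3 - 17136 = -17136 + √3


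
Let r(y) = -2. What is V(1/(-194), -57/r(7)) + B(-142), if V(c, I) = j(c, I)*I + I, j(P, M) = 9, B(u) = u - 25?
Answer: 118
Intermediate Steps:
B(u) = -25 + u
V(c, I) = 10*I (V(c, I) = 9*I + I = 10*I)
V(1/(-194), -57/r(7)) + B(-142) = 10*(-57/(-2)) + (-25 - 142) = 10*(-57*(-½)) - 167 = 10*(57/2) - 167 = 285 - 167 = 118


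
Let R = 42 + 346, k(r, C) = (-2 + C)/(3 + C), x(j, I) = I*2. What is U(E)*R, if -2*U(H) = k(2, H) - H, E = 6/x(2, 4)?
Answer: 1261/6 ≈ 210.17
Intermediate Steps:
x(j, I) = 2*I
k(r, C) = (-2 + C)/(3 + C)
E = ¾ (E = 6/((2*4)) = 6/8 = 6*(⅛) = ¾ ≈ 0.75000)
U(H) = H/2 - (-2 + H)/(2*(3 + H)) (U(H) = -((-2 + H)/(3 + H) - H)/2 = -(-H + (-2 + H)/(3 + H))/2 = H/2 - (-2 + H)/(2*(3 + H)))
R = 388
U(E)*R = ((2 - 1*¾ + 3*(3 + ¾)/4)/(2*(3 + ¾)))*388 = ((2 - ¾ + (¾)*(15/4))/(2*(15/4)))*388 = ((½)*(4/15)*(2 - ¾ + 45/16))*388 = ((½)*(4/15)*(65/16))*388 = (13/24)*388 = 1261/6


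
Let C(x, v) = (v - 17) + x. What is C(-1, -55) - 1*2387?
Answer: -2460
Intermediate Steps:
C(x, v) = -17 + v + x (C(x, v) = (-17 + v) + x = -17 + v + x)
C(-1, -55) - 1*2387 = (-17 - 55 - 1) - 1*2387 = -73 - 2387 = -2460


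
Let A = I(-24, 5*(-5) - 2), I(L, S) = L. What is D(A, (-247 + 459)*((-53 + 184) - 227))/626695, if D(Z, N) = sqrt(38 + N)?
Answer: I*sqrt(20314)/626695 ≈ 0.00022743*I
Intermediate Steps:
A = -24
D(A, (-247 + 459)*((-53 + 184) - 227))/626695 = sqrt(38 + (-247 + 459)*((-53 + 184) - 227))/626695 = sqrt(38 + 212*(131 - 227))*(1/626695) = sqrt(38 + 212*(-96))*(1/626695) = sqrt(38 - 20352)*(1/626695) = sqrt(-20314)*(1/626695) = (I*sqrt(20314))*(1/626695) = I*sqrt(20314)/626695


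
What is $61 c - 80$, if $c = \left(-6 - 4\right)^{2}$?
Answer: $6020$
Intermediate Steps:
$c = 100$ ($c = \left(-10\right)^{2} = 100$)
$61 c - 80 = 61 \cdot 100 - 80 = 6100 - 80 = 6020$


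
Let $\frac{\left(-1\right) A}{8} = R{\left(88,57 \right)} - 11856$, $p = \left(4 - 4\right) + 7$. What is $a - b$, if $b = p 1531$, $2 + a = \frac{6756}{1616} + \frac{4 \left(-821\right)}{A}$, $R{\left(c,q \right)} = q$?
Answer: $- \frac{51075523655}{4766796} \approx -10715.0$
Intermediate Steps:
$p = 7$ ($p = 0 + 7 = 7$)
$A = 94392$ ($A = - 8 \left(57 - 11856\right) = \left(-8\right) \left(-11799\right) = 94392$)
$a = \frac{10229077}{4766796}$ ($a = -2 + \left(\frac{6756}{1616} + \frac{4 \left(-821\right)}{94392}\right) = -2 + \left(6756 \cdot \frac{1}{1616} - \frac{821}{23598}\right) = -2 + \left(\frac{1689}{404} - \frac{821}{23598}\right) = -2 + \frac{19762669}{4766796} = \frac{10229077}{4766796} \approx 2.1459$)
$b = 10717$ ($b = 7 \cdot 1531 = 10717$)
$a - b = \frac{10229077}{4766796} - 10717 = - \frac{51075523655}{4766796}$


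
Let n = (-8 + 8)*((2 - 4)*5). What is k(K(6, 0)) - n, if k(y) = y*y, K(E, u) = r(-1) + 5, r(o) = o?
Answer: 16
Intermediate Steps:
K(E, u) = 4 (K(E, u) = -1 + 5 = 4)
k(y) = y**2
n = 0 (n = 0*(-2*5) = 0*(-10) = 0)
k(K(6, 0)) - n = 4**2 - 1*0 = 16 + 0 = 16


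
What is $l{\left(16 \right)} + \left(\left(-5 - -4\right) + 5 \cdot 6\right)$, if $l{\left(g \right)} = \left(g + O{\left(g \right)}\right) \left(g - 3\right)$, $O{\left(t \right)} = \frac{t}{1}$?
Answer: $445$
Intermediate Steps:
$O{\left(t \right)} = t$ ($O{\left(t \right)} = t 1 = t$)
$l{\left(g \right)} = 2 g \left(-3 + g\right)$ ($l{\left(g \right)} = \left(g + g\right) \left(g - 3\right) = 2 g \left(-3 + g\right)$)
$l{\left(16 \right)} + \left(\left(-5 - -4\right) + 5 \cdot 6\right) = 2 \cdot 16 \left(-3 + 16\right) + \left(\left(-5 - -4\right) + 5 \cdot 6\right) = 2 \cdot 16 \cdot 13 + \left(\left(-5 + 4\right) + 30\right) = 416 + \left(-1 + 30\right) = 416 + 29 = 445$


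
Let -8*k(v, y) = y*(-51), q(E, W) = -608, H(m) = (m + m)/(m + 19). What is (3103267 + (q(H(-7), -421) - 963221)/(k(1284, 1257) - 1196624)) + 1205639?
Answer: 40972899340442/9508885 ≈ 4.3089e+6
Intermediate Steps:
H(m) = 2*m/(19 + m) (H(m) = (2*m)/(19 + m) = 2*m/(19 + m))
k(v, y) = 51*y/8 (k(v, y) = -y*(-51)/8 = -(-51)*y/8 = 51*y/8)
(3103267 + (q(H(-7), -421) - 963221)/(k(1284, 1257) - 1196624)) + 1205639 = (3103267 + (-608 - 963221)/((51/8)*1257 - 1196624)) + 1205639 = (3103267 - 963829/(64107/8 - 1196624)) + 1205639 = (3103267 - 963829/(-9508885/8)) + 1205639 = (3103267 - 963829*(-8/9508885)) + 1205639 = (3103267 + 7710632/9508885) + 1205639 = 29508616737927/9508885 + 1205639 = 40972899340442/9508885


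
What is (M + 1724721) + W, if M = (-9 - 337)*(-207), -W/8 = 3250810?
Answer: -24210137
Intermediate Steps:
W = -26006480 (W = -8*3250810 = -26006480)
M = 71622 (M = -346*(-207) = 71622)
(M + 1724721) + W = (71622 + 1724721) - 26006480 = 1796343 - 26006480 = -24210137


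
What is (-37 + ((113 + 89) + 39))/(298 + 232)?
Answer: 102/265 ≈ 0.38491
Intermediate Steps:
(-37 + ((113 + 89) + 39))/(298 + 232) = (-37 + (202 + 39))/530 = (-37 + 241)*(1/530) = 204*(1/530) = 102/265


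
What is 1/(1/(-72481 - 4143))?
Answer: -76624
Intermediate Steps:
1/(1/(-72481 - 4143)) = 1/(1/(-76624)) = 1/(-1/76624) = -76624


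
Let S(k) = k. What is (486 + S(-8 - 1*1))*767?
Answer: 365859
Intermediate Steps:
(486 + S(-8 - 1*1))*767 = (486 + (-8 - 1*1))*767 = (486 + (-8 - 1))*767 = (486 - 9)*767 = 477*767 = 365859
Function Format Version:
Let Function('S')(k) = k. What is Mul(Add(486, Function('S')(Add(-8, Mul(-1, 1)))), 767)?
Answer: 365859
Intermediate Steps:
Mul(Add(486, Function('S')(Add(-8, Mul(-1, 1)))), 767) = Mul(Add(486, Add(-8, Mul(-1, 1))), 767) = Mul(Add(486, Add(-8, -1)), 767) = Mul(Add(486, -9), 767) = Mul(477, 767) = 365859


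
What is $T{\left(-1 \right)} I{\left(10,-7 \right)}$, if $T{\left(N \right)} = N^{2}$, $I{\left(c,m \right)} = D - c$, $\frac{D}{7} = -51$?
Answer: $-367$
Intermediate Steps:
$D = -357$ ($D = 7 \left(-51\right) = -357$)
$I{\left(c,m \right)} = -357 - c$
$T{\left(-1 \right)} I{\left(10,-7 \right)} = \left(-1\right)^{2} \left(-357 - 10\right) = 1 \left(-357 - 10\right) = 1 \left(-367\right) = -367$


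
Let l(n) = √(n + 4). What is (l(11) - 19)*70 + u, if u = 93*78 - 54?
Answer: 5870 + 70*√15 ≈ 6141.1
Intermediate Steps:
l(n) = √(4 + n)
u = 7200 (u = 7254 - 54 = 7200)
(l(11) - 19)*70 + u = (√(4 + 11) - 19)*70 + 7200 = (√15 - 19)*70 + 7200 = (-19 + √15)*70 + 7200 = (-1330 + 70*√15) + 7200 = 5870 + 70*√15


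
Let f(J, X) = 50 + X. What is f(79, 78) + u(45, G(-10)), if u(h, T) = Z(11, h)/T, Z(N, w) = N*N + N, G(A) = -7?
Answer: 764/7 ≈ 109.14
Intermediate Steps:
Z(N, w) = N + N**2 (Z(N, w) = N**2 + N = N + N**2)
u(h, T) = 132/T (u(h, T) = (11*(1 + 11))/T = (11*12)/T = 132/T)
f(79, 78) + u(45, G(-10)) = (50 + 78) + 132/(-7) = 128 + 132*(-1/7) = 128 - 132/7 = 764/7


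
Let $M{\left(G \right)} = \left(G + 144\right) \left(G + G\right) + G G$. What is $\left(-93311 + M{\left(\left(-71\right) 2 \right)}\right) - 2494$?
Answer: $-76209$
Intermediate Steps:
$M{\left(G \right)} = G^{2} + 2 G \left(144 + G\right)$ ($M{\left(G \right)} = \left(144 + G\right) 2 G + G^{2} = 2 G \left(144 + G\right) + G^{2} = G^{2} + 2 G \left(144 + G\right)$)
$\left(-93311 + M{\left(\left(-71\right) 2 \right)}\right) - 2494 = \left(-93311 + 3 \left(\left(-71\right) 2\right) \left(96 - 142\right)\right) - 2494 = \left(-93311 + 3 \left(-142\right) \left(96 - 142\right)\right) - 2494 = \left(-93311 + 3 \left(-142\right) \left(-46\right)\right) - 2494 = \left(-93311 + 19596\right) - 2494 = -73715 - 2494 = -76209$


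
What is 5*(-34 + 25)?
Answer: -45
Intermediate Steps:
5*(-34 + 25) = 5*(-9) = -45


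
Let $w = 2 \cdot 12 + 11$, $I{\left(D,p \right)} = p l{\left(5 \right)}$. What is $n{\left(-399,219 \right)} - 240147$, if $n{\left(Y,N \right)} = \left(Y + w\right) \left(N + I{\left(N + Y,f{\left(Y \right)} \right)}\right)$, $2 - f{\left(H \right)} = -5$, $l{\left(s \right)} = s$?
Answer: $-332603$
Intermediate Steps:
$f{\left(H \right)} = 7$ ($f{\left(H \right)} = 2 - -5 = 2 + 5 = 7$)
$I{\left(D,p \right)} = 5 p$ ($I{\left(D,p \right)} = p 5 = 5 p$)
$w = 35$ ($w = 24 + 11 = 35$)
$n{\left(Y,N \right)} = \left(35 + N\right) \left(35 + Y\right)$ ($n{\left(Y,N \right)} = \left(Y + 35\right) \left(N + 5 \cdot 7\right) = \left(35 + Y\right) \left(N + 35\right) = \left(35 + Y\right) \left(35 + N\right) = \left(35 + N\right) \left(35 + Y\right)$)
$n{\left(-399,219 \right)} - 240147 = \left(1225 + 35 \cdot 219 + 35 \left(-399\right) + 219 \left(-399\right)\right) - 240147 = \left(1225 + 7665 - 13965 - 87381\right) - 240147 = -92456 - 240147 = -332603$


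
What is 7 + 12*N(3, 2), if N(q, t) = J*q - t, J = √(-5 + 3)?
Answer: -17 + 36*I*√2 ≈ -17.0 + 50.912*I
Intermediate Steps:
J = I*√2 (J = √(-2) = I*√2 ≈ 1.4142*I)
N(q, t) = -t + I*q*√2 (N(q, t) = (I*√2)*q - t = I*q*√2 - t = -t + I*q*√2)
7 + 12*N(3, 2) = 7 + 12*(-1*2 + I*3*√2) = 7 + 12*(-2 + 3*I*√2) = 7 + (-24 + 36*I*√2) = -17 + 36*I*√2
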